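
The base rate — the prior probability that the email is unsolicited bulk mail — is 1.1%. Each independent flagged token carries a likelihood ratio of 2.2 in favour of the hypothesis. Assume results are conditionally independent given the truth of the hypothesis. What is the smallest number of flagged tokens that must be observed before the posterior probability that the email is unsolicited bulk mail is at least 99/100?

12

Prior odds: 0.011 ÷ 0.989 = 11/989.
Likelihood ratio per flagged token = 2.2.
Target odds: 0.99 ÷ 0.01 = 99.
Need (11/989) × 2.2ⁿ ≥ 99, i.e. 2.2ⁿ ≥ 8901.
2.2¹¹ ≈5843.18 falls short of 8901 but 2.2¹² ≈12855 reaches it, so n = 12.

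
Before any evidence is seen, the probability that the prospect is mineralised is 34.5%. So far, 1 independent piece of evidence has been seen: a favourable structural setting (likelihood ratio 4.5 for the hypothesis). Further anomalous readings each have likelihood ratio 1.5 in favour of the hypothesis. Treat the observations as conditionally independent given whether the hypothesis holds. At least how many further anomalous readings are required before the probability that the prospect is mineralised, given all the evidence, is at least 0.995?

11

Prior odds = 0.345/0.655 = 69/131.
Bayes factor of the evidence already in hand = 4.5.
Odds after that evidence = (69/131) × 4.5 = 621/262.
Target odds = 0.995/0.005 = 199.
Need 1.5ⁿ ≥ 199 ÷ (621/262) = 52138/621.
1.5¹⁰ = 59049/1024 falls short of 52138/621 but 1.5¹¹ = 177147/2048 reaches it, so n = 11.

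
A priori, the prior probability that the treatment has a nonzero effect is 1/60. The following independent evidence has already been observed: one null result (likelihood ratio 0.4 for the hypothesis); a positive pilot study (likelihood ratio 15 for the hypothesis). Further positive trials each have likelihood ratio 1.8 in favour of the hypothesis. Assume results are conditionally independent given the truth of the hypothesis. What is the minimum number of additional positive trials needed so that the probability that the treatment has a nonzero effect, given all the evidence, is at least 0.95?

9

Prior odds = (1/60)/(59/60) = 1/59.
Combined Bayes factor of the evidence already in hand = 0.4 × 15 = 6.
Odds after that evidence = (1/59) × 6 = 6/59.
Target odds = 0.95/0.05 = 19.
Need 1.8ⁿ ≥ 19 ÷ (6/59) = 1121/6.
1.8⁸ = 43046721/390625 falls short of 1121/6 but 1.8⁹ = 387420489/1953125 reaches it, so n = 9.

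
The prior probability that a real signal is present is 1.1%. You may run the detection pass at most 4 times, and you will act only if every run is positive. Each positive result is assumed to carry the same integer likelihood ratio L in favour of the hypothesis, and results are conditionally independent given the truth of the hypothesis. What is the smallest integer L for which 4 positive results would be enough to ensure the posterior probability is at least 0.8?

5

Prior odds = 0.011/0.989 = 11/989.
Target odds = 0.8/0.2 = 4.
Need L⁴ ≥ 4 ÷ (11/989) = 3956/11.
4⁴ = 256 < 3956/11 ≤ 625 = 5⁴, so L = 5.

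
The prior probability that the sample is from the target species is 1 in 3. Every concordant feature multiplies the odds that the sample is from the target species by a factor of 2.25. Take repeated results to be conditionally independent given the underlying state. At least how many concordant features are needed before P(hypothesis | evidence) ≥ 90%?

Prior odds: (1/3) ÷ (2/3) = 0.5.
Likelihood ratio per concordant feature = 2.25.
Target odds: 0.9 ÷ 0.1 = 9.
Require 2.25ⁿ ≥ 9 ÷ 0.5 = 18.
2.25³ = 11.390625 falls short of 18 but 2.25⁴ = 25.62890625 reaches it, so n = 4.

4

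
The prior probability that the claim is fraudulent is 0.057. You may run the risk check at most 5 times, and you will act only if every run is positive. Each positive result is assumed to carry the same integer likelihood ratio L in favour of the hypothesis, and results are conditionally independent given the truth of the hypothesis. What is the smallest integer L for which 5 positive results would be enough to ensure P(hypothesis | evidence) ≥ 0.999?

7

Prior odds = 0.057/0.943 = 57/943.
Target odds = 0.999/0.001 = 999.
Need L⁵ ≥ 999 ÷ (57/943) = 314019/19.
6⁵ = 7776 < 314019/19 ≤ 16807 = 7⁵, so L = 7.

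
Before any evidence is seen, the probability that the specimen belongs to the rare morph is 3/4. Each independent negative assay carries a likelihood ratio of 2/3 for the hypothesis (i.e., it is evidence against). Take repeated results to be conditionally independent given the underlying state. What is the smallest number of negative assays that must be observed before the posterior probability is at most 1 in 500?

Prior odds = 0.75/0.25 = 3.
Likelihood ratio per negative assay = 2/3.
Target posterior odds = 0.002/0.998 = 1/499.
Need 3 × (2/3)ⁿ ≤ 1/499, i.e. (2/3)ⁿ ≤ 1/1497.
(2/3)¹⁸ = 262144/387420489 is still above 1/1497 but (2/3)¹⁹ ≈0.000451093 is at or below it, so n = 19.

19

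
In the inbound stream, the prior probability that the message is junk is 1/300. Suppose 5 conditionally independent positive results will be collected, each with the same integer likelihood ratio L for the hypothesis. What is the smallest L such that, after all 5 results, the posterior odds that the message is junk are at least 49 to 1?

7

Prior odds = (1/300)/(299/300) = 1/299.
Target odds = 49.
Need L⁵ ≥ 49 ÷ (1/299) = 14651.
6⁵ = 7776 < 14651 ≤ 16807 = 7⁵, so L = 7.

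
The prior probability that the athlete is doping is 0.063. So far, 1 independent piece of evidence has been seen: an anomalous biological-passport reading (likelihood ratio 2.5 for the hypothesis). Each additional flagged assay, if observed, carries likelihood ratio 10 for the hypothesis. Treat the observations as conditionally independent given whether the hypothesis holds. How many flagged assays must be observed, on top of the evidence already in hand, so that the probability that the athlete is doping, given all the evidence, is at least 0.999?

Prior odds = 0.063/0.937 = 63/937.
Bayes factor of the evidence already in hand = 2.5.
Odds after that evidence = (63/937) × 2.5 = 315/1874.
Target odds = 0.999/0.001 = 999.
Need 10ⁿ ≥ 999 ÷ (315/1874) = 208014/35.
10³ = 1000 falls short of 208014/35 but 10⁴ = 10000 reaches it, so n = 4.

4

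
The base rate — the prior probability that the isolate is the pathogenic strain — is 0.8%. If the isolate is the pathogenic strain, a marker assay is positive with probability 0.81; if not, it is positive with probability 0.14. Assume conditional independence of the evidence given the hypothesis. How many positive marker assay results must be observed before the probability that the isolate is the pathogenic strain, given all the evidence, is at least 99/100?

Prior odds = 0.008/0.992 = 1/124.
Likelihood ratio of a positive = 0.81/0.14 = 81/14.
Target odds: 0.99 ÷ 0.01 = 99.
Require (81/14)ⁿ ≥ 99 ÷ (1/124) = 12276.
(81/14)⁵ ≈6483.13 falls short of 12276 but (81/14)⁶ ≈37509.6 reaches it, so n = 6.

6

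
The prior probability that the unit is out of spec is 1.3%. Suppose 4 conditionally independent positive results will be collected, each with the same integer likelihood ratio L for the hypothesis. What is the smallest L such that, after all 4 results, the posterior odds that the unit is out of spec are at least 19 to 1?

7

Prior odds = 0.013/0.987 = 13/987.
Target odds = 19.
Need L⁴ ≥ 19 ÷ (13/987) = 18753/13.
6⁴ = 1296 < 18753/13 ≤ 2401 = 7⁴, so L = 7.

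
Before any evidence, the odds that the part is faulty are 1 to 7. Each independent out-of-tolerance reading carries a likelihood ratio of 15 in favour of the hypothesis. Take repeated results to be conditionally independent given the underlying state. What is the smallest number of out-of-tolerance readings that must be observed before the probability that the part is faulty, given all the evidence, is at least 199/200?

Prior odds = 1/7.
Likelihood ratio per out-of-tolerance reading = 15.
Target odds: 0.995 ÷ 0.005 = 199.
Need (1/7) × 15ⁿ ≥ 199, i.e. 15ⁿ ≥ 1393.
15² = 225 falls short of 1393 but 15³ = 3375 reaches it, so n = 3.

3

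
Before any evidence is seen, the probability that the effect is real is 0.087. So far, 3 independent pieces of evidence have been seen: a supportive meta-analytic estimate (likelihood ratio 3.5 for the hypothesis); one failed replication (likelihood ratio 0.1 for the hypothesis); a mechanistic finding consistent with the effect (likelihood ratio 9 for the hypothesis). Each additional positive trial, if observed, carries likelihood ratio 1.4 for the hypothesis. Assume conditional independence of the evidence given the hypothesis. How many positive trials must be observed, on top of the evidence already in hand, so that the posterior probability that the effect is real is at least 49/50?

Prior odds = 0.087/0.913 = 87/913.
Combined Bayes factor of the evidence already in hand = 3.5 × 0.1 × 9 = 3.15.
Odds after that evidence = (87/913) × 3.15 = 5481/18260.
Target odds = 0.98/0.02 = 49.
Need 1.4ⁿ ≥ 49 ÷ (5481/18260) = 127820/783.
1.4¹⁵ ≈155.568 falls short of 127820/783 but 1.4¹⁶ ≈217.795 reaches it, so n = 16.

16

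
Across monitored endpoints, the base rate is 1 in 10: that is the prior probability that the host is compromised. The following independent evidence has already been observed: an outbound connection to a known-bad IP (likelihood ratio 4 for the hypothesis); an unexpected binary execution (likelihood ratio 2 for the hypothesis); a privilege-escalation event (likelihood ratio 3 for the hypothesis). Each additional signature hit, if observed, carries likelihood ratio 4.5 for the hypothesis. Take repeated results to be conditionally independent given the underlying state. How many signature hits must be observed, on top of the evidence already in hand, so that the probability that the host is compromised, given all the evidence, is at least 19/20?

2

Prior odds = 0.1/0.9 = 1/9.
Combined Bayes factor of the evidence already in hand = 4 × 2 × 3 = 24.
Odds after that evidence = (1/9) × 24 = 8/3.
Target odds = 0.95/0.05 = 19.
Need 4.5ⁿ ≥ 19 ÷ (8/3) = 7.125.
4.5¹ = 4.5 falls short of 7.125 but 4.5² = 20.25 reaches it, so n = 2.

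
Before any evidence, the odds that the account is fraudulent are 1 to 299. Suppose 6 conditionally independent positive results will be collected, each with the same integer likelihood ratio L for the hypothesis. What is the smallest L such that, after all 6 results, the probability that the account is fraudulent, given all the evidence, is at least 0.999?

Prior odds = 1/299.
Target odds = 0.999/0.001 = 999.
Need L⁶ ≥ 999 ÷ (1/299) = 298701.
8⁶ = 262144 < 298701 ≤ 531441 = 9⁶, so L = 9.

9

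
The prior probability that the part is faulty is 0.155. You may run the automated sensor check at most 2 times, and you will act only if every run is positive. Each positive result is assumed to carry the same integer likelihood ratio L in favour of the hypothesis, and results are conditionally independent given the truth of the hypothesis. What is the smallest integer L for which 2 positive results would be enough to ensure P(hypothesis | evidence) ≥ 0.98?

17

Prior odds = 0.155/0.845 = 31/169.
Target odds = 0.98/0.02 = 49.
Need L² ≥ 49 ÷ (31/169) = 8281/31.
16² = 256 < 8281/31 ≤ 289 = 17², so L = 17.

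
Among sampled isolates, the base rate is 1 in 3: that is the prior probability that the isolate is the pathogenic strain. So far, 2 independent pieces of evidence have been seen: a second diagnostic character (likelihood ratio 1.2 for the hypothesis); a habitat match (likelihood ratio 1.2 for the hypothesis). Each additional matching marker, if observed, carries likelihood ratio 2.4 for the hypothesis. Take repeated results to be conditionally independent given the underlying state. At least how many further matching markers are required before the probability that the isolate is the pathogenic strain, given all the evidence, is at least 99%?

6

Prior odds = (1/3)/(2/3) = 0.5.
Combined Bayes factor of the evidence already in hand = 1.2 × 1.2 = 1.44.
Odds after that evidence = 0.5 × 1.44 = 0.72.
Target odds = 0.99/0.01 = 99.
Need 2.4ⁿ ≥ 99 ÷ 0.72 = 137.5.
2.4⁵ = 79.62624 falls short of 137.5 but 2.4⁶ = 2985984/15625 reaches it, so n = 6.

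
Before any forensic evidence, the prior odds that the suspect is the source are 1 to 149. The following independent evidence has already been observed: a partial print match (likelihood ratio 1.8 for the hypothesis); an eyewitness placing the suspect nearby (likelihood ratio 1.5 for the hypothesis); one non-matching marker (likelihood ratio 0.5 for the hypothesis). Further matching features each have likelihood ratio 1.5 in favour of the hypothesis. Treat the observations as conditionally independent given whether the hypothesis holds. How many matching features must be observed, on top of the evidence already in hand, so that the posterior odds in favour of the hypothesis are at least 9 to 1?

Prior odds = 1/149.
Combined Bayes factor of the evidence already in hand = 1.8 × 1.5 × 0.5 = 1.35.
Odds after that evidence = (1/149) × 1.35 = 27/2980.
Target odds = 9.
Need 1.5ⁿ ≥ 9 ÷ (27/2980) = 2980/3.
1.5¹⁷ = 129140163/131072 falls short of 2980/3 but 1.5¹⁸ = 387420489/262144 reaches it, so n = 18.

18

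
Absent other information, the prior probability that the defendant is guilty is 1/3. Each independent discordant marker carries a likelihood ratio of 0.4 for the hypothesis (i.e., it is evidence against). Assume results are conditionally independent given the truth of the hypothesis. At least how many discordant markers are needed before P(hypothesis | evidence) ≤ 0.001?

Prior odds = (1/3)/(2/3) = 0.5.
Likelihood ratio per discordant marker = 0.4.
Target odds: 0.001 ÷ 0.999 = 1/999.
Need 0.5 × 0.4ⁿ ≤ 1/999, i.e. 0.4ⁿ ≤ 2/999.
0.4⁶ = 64/15625 is still above 2/999 but 0.4⁷ = 128/78125 is at or below it, so n = 7.

7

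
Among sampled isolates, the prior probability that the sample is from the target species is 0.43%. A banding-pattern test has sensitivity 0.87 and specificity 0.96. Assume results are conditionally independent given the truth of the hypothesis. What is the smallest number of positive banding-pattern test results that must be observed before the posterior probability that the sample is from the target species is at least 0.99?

Prior odds = 0.0043/0.9957 = 43/9957.
False-positive rate = 1 − 0.96 = 0.04; likelihood ratio of a positive = 0.87/0.04 = 21.75.
Target odds: 0.99 ÷ 0.01 = 99.
Need (43/9957) × 21.75ⁿ ≥ 99, i.e. 21.75ⁿ ≥ 985743/43.
21.75³ = 658503/64 falls short of 985743/43 but 21.75⁴ = 57289761/256 reaches it, so n = 4.

4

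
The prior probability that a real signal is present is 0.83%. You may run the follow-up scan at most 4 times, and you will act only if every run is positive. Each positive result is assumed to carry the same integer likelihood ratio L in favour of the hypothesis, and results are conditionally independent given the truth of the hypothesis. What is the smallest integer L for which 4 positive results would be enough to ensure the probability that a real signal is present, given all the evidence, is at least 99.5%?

Prior odds = 0.0083/0.9917 = 83/9917.
Target odds = 0.995/0.005 = 199.
Need L⁴ ≥ 199 ÷ (83/9917) = 1973483/83.
12⁴ = 20736 < 1973483/83 ≤ 28561 = 13⁴, so L = 13.

13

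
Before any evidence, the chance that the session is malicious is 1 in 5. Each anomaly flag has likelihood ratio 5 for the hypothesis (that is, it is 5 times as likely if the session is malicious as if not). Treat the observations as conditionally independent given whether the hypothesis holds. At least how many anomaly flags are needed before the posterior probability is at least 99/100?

4

Prior odds = 0.2/0.8 = 0.25.
Likelihood ratio per anomaly flag = 5.
Target odds: 0.99 ÷ 0.01 = 99.
Need 0.25 × 5ⁿ ≥ 99, i.e. 5ⁿ ≥ 396.
5³ = 125 falls short of 396 but 5⁴ = 625 reaches it, so n = 4.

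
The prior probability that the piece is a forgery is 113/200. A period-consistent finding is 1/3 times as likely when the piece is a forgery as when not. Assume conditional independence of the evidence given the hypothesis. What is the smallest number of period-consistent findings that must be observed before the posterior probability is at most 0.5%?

6

Prior odds: 0.565 ÷ 0.435 = 113/87.
Likelihood ratio per period-consistent finding = 1/3.
Target odds: 0.005 ÷ 0.995 = 1/199.
Need (113/87) × (1/3)ⁿ ≤ 1/199, i.e. (1/3)ⁿ ≤ 87/22487.
(1/3)⁵ = 1/243 is still above 87/22487 but (1/3)⁶ = 1/729 is at or below it, so n = 6.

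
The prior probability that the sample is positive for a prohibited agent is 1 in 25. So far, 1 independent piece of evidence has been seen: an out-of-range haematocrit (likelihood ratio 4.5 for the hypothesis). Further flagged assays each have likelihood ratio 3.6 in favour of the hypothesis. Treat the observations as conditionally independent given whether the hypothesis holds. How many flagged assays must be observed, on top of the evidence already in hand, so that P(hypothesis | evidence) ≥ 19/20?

4

Prior odds = 0.04/0.96 = 1/24.
Bayes factor of the evidence already in hand = 4.5.
Odds after that evidence = (1/24) × 4.5 = 0.1875.
Target odds = 0.95/0.05 = 19.
Need 3.6ⁿ ≥ 19 ÷ 0.1875 = 304/3.
3.6³ = 46.656 falls short of 304/3 but 3.6⁴ = 167.9616 reaches it, so n = 4.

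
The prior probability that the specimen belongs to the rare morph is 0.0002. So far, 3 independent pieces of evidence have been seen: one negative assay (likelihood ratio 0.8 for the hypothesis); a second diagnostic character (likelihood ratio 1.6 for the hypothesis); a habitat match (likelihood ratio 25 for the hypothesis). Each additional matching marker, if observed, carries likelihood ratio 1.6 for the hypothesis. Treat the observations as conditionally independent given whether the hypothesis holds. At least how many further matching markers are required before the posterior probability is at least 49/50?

20

Prior odds = 0.0002/0.9998 = 1/4999.
Combined Bayes factor of the evidence already in hand = 0.8 × 1.6 × 25 = 32.
Odds after that evidence = (1/4999) × 32 = 32/4999.
Target odds = 0.98/0.02 = 49.
Need 1.6ⁿ ≥ 49 ÷ (32/4999) = 7654.71875.
1.6¹⁹ ≈7555.79 falls short of 7654.71875 but 1.6²⁰ ≈12089.3 reaches it, so n = 20.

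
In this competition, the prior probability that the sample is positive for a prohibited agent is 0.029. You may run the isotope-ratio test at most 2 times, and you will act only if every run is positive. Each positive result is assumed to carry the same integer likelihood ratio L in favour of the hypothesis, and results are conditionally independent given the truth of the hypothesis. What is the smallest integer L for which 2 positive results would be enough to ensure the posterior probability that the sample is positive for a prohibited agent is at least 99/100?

58

Prior odds = 0.029/0.971 = 29/971.
Target odds = 0.99/0.01 = 99.
Need L² ≥ 99 ÷ (29/971) = 96129/29.
57² = 3249 < 96129/29 ≤ 3364 = 58², so L = 58.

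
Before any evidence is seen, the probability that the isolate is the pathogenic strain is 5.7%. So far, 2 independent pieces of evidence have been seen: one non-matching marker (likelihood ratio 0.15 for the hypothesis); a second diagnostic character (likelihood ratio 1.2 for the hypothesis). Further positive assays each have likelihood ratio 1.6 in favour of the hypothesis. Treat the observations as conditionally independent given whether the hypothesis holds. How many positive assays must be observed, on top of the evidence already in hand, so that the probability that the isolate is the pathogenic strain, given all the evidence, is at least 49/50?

Prior odds = 0.057/0.943 = 57/943.
Combined Bayes factor of the evidence already in hand = 0.15 × 1.2 = 0.18.
Odds after that evidence = (57/943) × 0.18 = 513/47150.
Target odds = 0.98/0.02 = 49.
Need 1.6ⁿ ≥ 49 ÷ (513/47150) = 2310350/513.
1.6¹⁷ ≈2951.48 falls short of 2310350/513 but 1.6¹⁸ ≈4722.37 reaches it, so n = 18.

18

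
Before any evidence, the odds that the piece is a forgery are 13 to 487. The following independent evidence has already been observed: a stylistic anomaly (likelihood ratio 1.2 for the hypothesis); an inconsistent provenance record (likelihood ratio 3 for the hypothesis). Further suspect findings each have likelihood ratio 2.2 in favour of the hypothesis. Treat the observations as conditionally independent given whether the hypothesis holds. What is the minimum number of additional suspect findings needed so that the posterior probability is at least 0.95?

Prior odds = 13/487.
Combined Bayes factor of the evidence already in hand = 1.2 × 3 = 3.6.
Odds after that evidence = (13/487) × 3.6 = 234/2435.
Target odds = 0.95/0.05 = 19.
Need 2.2ⁿ ≥ 19 ÷ (234/2435) = 46265/234.
2.2⁶ = 1771561/15625 falls short of 46265/234 but 2.2⁷ = 19487171/78125 reaches it, so n = 7.

7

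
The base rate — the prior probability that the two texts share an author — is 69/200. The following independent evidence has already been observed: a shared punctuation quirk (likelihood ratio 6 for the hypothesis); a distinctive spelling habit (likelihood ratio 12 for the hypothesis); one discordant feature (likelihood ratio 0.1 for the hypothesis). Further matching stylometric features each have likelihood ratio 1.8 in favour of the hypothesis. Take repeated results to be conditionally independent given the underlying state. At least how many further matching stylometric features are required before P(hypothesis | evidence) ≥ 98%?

5

Prior odds = 0.345/0.655 = 69/131.
Combined Bayes factor of the evidence already in hand = 6 × 12 × 0.1 = 7.2.
Odds after that evidence = (69/131) × 7.2 = 2484/655.
Target odds = 0.98/0.02 = 49.
Need 1.8ⁿ ≥ 49 ÷ (2484/655) = 32095/2484.
1.8⁴ = 10.4976 falls short of 32095/2484 but 1.8⁵ = 18.89568 reaches it, so n = 5.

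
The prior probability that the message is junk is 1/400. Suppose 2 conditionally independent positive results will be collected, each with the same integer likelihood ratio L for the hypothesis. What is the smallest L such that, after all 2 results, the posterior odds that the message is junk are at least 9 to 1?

Prior odds = 0.0025/0.9975 = 1/399.
Target odds = 9.
Need L² ≥ 9 ÷ (1/399) = 3591.
59² = 3481 < 3591 ≤ 3600 = 60², so L = 60.

60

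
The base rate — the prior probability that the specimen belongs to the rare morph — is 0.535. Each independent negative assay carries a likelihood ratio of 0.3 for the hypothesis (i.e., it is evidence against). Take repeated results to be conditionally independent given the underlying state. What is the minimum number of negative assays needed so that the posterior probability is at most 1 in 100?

Prior odds: 0.535 ÷ 0.465 = 107/93.
Likelihood ratio per negative assay = 0.3.
Target posterior odds = 0.01/0.99 = 1/99.
Need (107/93) × 0.3ⁿ ≤ 1/99, i.e. 0.3ⁿ ≤ 31/3531.
0.3³ = 0.027 is still above 31/3531 but 0.3⁴ = 0.0081 is at or below it, so n = 4.

4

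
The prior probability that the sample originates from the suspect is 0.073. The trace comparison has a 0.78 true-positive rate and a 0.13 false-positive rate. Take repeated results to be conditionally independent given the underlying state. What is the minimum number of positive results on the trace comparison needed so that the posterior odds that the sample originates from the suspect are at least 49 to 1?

4

Prior odds: 0.073 ÷ 0.927 = 73/927.
Likelihood ratio of a positive result = 0.78/0.13 = 6.
Target odds = 49.
Require 6ⁿ ≥ 49 ÷ (73/927) = 45423/73.
6³ = 216 falls short of 45423/73 but 6⁴ = 1296 reaches it, so n = 4.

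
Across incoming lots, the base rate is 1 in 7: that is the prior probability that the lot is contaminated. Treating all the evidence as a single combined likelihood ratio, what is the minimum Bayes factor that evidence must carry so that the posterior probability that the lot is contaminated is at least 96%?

Prior odds = (1/7)/(6/7) = 1/6.
Target odds = 0.96/0.04 = 24.
Required Bayes factor = 24 ÷ (1/6) = 144.

144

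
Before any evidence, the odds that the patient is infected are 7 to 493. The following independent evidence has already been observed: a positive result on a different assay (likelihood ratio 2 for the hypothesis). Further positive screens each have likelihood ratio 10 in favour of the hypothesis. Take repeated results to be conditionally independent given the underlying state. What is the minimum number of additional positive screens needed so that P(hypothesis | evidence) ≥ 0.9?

3

Prior odds = 7/493.
Bayes factor of the evidence already in hand = 2.
Odds after that evidence = (7/493) × 2 = 14/493.
Target odds = 0.9/0.1 = 9.
Need 10ⁿ ≥ 9 ÷ (14/493) = 4437/14.
10² = 100 falls short of 4437/14 but 10³ = 1000 reaches it, so n = 3.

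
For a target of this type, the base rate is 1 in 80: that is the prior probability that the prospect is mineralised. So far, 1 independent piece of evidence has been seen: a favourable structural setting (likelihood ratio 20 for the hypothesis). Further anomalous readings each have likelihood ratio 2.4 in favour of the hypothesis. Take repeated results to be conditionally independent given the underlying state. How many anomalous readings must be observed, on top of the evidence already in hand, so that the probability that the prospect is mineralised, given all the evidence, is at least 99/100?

Prior odds = 0.0125/0.9875 = 1/79.
Bayes factor of the evidence already in hand = 20.
Odds after that evidence = (1/79) × 20 = 20/79.
Target odds = 0.99/0.01 = 99.
Need 2.4ⁿ ≥ 99 ÷ (20/79) = 391.05.
2.4⁶ = 2985984/15625 falls short of 391.05 but 2.4⁷ = 35831808/78125 reaches it, so n = 7.

7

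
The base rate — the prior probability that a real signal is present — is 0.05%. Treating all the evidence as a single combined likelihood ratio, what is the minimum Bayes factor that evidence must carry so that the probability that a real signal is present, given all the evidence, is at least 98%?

97951

Prior odds = 0.0005/0.9995 = 1/1999.
Target odds = 0.98/0.02 = 49.
Required Bayes factor = 49 ÷ (1/1999) = 97951.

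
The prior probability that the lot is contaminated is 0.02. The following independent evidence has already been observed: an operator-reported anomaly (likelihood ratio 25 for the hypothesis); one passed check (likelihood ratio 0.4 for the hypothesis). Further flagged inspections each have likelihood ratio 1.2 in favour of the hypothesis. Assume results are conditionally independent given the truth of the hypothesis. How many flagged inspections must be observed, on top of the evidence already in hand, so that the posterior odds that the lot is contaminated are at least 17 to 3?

19

Prior odds = 0.02/0.98 = 1/49.
Combined Bayes factor of the evidence already in hand = 25 × 0.4 = 10.
Odds after that evidence = (1/49) × 10 = 10/49.
Target odds = 17/3.
Need 1.2ⁿ ≥ 17/3 ÷ (10/49) = 833/30.
1.2¹⁸ ≈26.6233 falls short of 833/30 but 1.2¹⁹ ≈31.948 reaches it, so n = 19.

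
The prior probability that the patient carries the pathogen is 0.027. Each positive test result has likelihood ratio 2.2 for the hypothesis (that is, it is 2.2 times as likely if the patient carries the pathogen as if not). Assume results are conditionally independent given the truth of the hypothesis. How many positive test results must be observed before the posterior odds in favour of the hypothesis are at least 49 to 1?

10

Prior odds: 0.027 ÷ 0.973 = 27/973.
Likelihood ratio per positive test result = 2.2.
Target odds = 49.
Need (27/973) × 2.2ⁿ ≥ 49, i.e. 2.2ⁿ ≥ 47677/27.
2.2⁹ ≈1207.27 falls short of 47677/27 but 2.2¹⁰ ≈2655.99 reaches it, so n = 10.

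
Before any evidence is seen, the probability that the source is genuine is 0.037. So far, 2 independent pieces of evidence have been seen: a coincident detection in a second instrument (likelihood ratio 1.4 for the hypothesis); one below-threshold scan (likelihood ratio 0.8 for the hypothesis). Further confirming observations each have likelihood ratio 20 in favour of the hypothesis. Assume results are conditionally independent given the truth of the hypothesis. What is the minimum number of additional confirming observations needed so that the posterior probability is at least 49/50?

3

Prior odds = 0.037/0.963 = 37/963.
Combined Bayes factor of the evidence already in hand = 1.4 × 0.8 = 1.12.
Odds after that evidence = (37/963) × 1.12 = 1036/24075.
Target odds = 0.98/0.02 = 49.
Need 20ⁿ ≥ 49 ÷ (1036/24075) = 168525/148.
20² = 400 falls short of 168525/148 but 20³ = 8000 reaches it, so n = 3.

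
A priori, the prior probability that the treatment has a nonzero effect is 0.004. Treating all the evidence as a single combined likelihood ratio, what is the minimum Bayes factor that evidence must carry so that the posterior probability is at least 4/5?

996

Prior odds = 0.004/0.996 = 1/249.
Target odds = 0.8/0.2 = 4.
Required Bayes factor = 4 ÷ (1/249) = 996.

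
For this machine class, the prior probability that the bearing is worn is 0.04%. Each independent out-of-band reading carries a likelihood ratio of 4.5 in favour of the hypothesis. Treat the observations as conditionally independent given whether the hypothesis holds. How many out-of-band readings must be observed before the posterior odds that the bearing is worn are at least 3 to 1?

Prior odds: 0.0004 ÷ 0.9996 = 1/2499.
Likelihood ratio per out-of-band reading = 4.5.
Target odds = 3.
Require 4.5ⁿ ≥ 3 ÷ (1/2499) = 7497.
4.5⁵ = 1845.28125 falls short of 7497 but 4.5⁶ = 8303.765625 reaches it, so n = 6.

6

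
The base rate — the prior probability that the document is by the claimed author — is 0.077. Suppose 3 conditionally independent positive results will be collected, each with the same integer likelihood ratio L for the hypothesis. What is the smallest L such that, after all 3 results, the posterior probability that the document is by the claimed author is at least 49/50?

Prior odds = 0.077/0.923 = 77/923.
Target odds = 0.98/0.02 = 49.
Need L³ ≥ 49 ÷ (77/923) = 6461/11.
8³ = 512 < 6461/11 ≤ 729 = 9³, so L = 9.

9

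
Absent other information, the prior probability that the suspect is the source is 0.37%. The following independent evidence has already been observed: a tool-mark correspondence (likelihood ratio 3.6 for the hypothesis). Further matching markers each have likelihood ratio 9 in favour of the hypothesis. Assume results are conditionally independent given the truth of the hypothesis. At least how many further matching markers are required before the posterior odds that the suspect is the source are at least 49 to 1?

4

Prior odds = 0.0037/0.9963 = 37/9963.
Bayes factor of the evidence already in hand = 3.6.
Odds after that evidence = (37/9963) × 3.6 = 74/5535.
Target odds = 49.
Need 9ⁿ ≥ 49 ÷ (74/5535) = 271215/74.
9³ = 729 falls short of 271215/74 but 9⁴ = 6561 reaches it, so n = 4.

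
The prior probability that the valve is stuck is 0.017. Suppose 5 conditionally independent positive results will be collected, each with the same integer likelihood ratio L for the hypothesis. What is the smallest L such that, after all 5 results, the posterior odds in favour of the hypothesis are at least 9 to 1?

4

Prior odds = 0.017/0.983 = 17/983.
Target odds = 9.
Need L⁵ ≥ 9 ÷ (17/983) = 8847/17.
3⁵ = 243 < 8847/17 ≤ 1024 = 4⁵, so L = 4.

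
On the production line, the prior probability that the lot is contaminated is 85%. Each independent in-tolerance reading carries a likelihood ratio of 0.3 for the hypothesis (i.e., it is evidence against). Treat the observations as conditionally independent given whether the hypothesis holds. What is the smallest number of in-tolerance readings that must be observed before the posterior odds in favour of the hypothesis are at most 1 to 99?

6

Prior odds: 0.85 ÷ 0.15 = 17/3.
Likelihood ratio per in-tolerance reading = 0.3.
Target odds = 1/99.
Need (17/3) × 0.3ⁿ ≤ 1/99, i.e. 0.3ⁿ ≤ 1/561.
0.3⁵ = 243/100000 is still above 1/561 but 0.3⁶ = 729/1000000 is at or below it, so n = 6.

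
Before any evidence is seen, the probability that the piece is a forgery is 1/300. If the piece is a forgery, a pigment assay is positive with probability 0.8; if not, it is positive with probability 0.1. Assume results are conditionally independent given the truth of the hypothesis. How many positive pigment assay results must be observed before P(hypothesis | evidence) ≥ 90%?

Prior odds = (1/300)/(299/300) = 1/299.
Likelihood ratio of a positive = 0.8/0.1 = 8.
Target odds: 0.9 ÷ 0.1 = 9.
Require 8ⁿ ≥ 9 ÷ (1/299) = 2691.
8³ = 512 falls short of 2691 but 8⁴ = 4096 reaches it, so n = 4.

4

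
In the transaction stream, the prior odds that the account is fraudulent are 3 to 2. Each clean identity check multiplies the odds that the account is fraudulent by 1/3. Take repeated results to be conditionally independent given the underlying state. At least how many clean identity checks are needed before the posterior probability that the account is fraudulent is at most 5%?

4

Prior odds = 1.5.
Likelihood ratio per clean identity check = 1/3.
Target odds: 0.05 ÷ 0.95 = 1/19.
Require (1/3)ⁿ ≤ 1/19 ÷ 1.5 = 2/57.
(1/3)³ = 1/27 is still above 2/57 but (1/3)⁴ = 1/81 is at or below it, so n = 4.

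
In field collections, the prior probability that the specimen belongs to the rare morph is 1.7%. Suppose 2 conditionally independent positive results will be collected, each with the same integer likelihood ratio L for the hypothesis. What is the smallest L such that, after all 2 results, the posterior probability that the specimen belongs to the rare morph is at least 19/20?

34

Prior odds = 0.017/0.983 = 17/983.
Target odds = 0.95/0.05 = 19.
Need L² ≥ 19 ÷ (17/983) = 18677/17.
33² = 1089 < 18677/17 ≤ 1156 = 34², so L = 34.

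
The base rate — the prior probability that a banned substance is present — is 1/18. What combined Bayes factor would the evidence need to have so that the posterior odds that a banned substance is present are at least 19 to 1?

323

Prior odds = (1/18)/(17/18) = 1/17.
Target odds = 19.
Required Bayes factor = 19 ÷ (1/17) = 323.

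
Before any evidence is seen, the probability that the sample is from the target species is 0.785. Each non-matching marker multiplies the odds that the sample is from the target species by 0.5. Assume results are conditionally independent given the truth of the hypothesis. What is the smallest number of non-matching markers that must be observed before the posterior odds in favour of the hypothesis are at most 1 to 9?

6

Prior odds = 0.785/0.215 = 157/43.
Likelihood ratio per non-matching marker = 0.5.
Target odds = 1/9.
Need (157/43) × 0.5ⁿ ≤ 1/9, i.e. 0.5ⁿ ≤ 43/1413.
0.5⁵ = 0.03125 is still above 43/1413 but 0.5⁶ = 0.015625 is at or below it, so n = 6.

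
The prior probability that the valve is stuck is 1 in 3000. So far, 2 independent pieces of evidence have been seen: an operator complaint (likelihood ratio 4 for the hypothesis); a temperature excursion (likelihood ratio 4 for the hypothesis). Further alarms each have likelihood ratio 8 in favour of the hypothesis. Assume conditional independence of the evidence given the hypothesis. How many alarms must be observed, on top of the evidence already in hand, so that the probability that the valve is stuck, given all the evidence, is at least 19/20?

4

Prior odds = (1/3000)/(2999/3000) = 1/2999.
Combined Bayes factor of the evidence already in hand = 4 × 4 = 16.
Odds after that evidence = (1/2999) × 16 = 16/2999.
Target odds = 0.95/0.05 = 19.
Need 8ⁿ ≥ 19 ÷ (16/2999) = 3561.3125.
8³ = 512 falls short of 3561.3125 but 8⁴ = 4096 reaches it, so n = 4.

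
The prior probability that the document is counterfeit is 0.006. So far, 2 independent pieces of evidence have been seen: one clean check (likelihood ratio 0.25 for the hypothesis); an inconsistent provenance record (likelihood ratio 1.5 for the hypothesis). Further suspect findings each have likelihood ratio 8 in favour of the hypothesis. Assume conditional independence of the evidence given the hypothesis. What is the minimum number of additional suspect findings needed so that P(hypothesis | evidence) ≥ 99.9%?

Prior odds = 0.006/0.994 = 3/497.
Combined Bayes factor of the evidence already in hand = 0.25 × 1.5 = 0.375.
Odds after that evidence = (3/497) × 0.375 = 9/3976.
Target odds = 0.999/0.001 = 999.
Need 8ⁿ ≥ 999 ÷ (9/3976) = 441336.
8⁶ = 262144 falls short of 441336 but 8⁷ = 2097152 reaches it, so n = 7.

7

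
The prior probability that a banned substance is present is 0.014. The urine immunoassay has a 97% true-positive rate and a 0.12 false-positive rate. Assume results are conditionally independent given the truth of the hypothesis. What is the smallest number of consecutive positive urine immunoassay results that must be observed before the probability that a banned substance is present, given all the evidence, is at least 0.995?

Prior odds: 0.014 ÷ 0.986 = 7/493.
Likelihood ratio of a positive result = 0.97/0.12 = 97/12.
Target posterior odds = 0.995/0.005 = 199.
Require (97/12)ⁿ ≥ 199 ÷ (7/493) = 98107/7.
(97/12)⁴ = 88529281/20736 falls short of 98107/7 but (97/12)⁵ ≈34510.6 reaches it, so n = 5.

5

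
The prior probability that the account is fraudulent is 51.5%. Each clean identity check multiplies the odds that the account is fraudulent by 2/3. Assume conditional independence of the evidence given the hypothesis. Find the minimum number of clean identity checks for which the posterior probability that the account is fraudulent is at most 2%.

Prior odds = 0.515/0.485 = 103/97.
Likelihood ratio per clean identity check = 2/3.
Target odds: 0.02 ÷ 0.98 = 1/49.
Require (2/3)ⁿ ≤ 1/49 ÷ (103/97) = 97/5047.
(2/3)⁹ = 512/19683 is still above 97/5047 but (2/3)¹⁰ = 1024/59049 is at or below it, so n = 10.

10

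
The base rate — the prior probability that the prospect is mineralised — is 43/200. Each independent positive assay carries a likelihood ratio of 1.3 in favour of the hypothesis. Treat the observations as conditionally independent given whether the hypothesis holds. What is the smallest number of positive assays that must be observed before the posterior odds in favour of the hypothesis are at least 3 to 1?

Prior odds: 0.215 ÷ 0.785 = 43/157.
Likelihood ratio per positive assay = 1.3.
Target odds = 3.
Require 1.3ⁿ ≥ 3 ÷ (43/157) = 471/43.
1.3⁹ ≈10.6045 falls short of 471/43 but 1.3¹⁰ ≈13.7858 reaches it, so n = 10.

10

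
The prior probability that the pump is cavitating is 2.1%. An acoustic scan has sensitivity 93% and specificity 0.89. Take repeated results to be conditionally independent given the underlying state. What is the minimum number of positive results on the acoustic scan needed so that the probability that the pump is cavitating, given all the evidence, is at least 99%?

4

Prior odds: 0.021 ÷ 0.979 = 21/979.
False-positive rate = 1 − 0.89 = 0.11; likelihood ratio of a positive = 0.93/0.11 = 93/11.
Target posterior odds = 0.99/0.01 = 99.
Require (93/11)ⁿ ≥ 99 ÷ (21/979) = 32307/7.
(93/11)³ = 804357/1331 falls short of 32307/7 but (93/11)⁴ = 74805201/14641 reaches it, so n = 4.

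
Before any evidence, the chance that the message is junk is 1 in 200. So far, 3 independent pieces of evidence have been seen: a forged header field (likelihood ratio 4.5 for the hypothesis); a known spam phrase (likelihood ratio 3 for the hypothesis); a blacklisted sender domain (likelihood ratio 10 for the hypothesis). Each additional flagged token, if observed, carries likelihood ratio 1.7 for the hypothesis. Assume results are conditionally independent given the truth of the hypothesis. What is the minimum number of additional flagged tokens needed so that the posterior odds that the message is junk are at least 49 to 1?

Prior odds = 0.005/0.995 = 1/199.
Combined Bayes factor of the evidence already in hand = 4.5 × 3 × 10 = 135.
Odds after that evidence = (1/199) × 135 = 135/199.
Target odds = 49.
Need 1.7ⁿ ≥ 49 ÷ (135/199) = 9751/135.
1.7⁸ ≈69.7576 falls short of 9751/135 but 1.7⁹ ≈118.588 reaches it, so n = 9.

9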